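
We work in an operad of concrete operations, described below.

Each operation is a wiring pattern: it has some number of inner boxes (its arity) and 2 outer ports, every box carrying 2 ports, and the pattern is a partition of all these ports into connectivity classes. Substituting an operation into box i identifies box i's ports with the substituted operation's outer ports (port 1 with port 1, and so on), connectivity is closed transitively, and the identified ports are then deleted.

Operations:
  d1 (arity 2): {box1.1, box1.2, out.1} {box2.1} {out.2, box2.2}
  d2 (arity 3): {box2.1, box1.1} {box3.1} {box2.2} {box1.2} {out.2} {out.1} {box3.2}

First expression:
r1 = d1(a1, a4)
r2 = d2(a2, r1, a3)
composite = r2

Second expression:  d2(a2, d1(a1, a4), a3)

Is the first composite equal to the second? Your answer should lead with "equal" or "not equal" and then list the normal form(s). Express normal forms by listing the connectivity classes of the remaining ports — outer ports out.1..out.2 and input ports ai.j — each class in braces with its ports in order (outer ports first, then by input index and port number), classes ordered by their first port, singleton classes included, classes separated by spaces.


equal — both sides give {out.1} {out.2} {a1.1, a1.2, a2.1} {a2.2} {a3.1} {a3.2} {a4.1} {a4.2}

Normal form of the first expression: {out.1} {out.2} {a1.1, a1.2, a2.1} {a2.2} {a3.1} {a3.2} {a4.1} {a4.2}
Normal form of the second expression: {out.1} {out.2} {a1.1, a1.2, a2.1} {a2.2} {a3.1} {a3.2} {a4.1} {a4.2}
Same normal form: equal.


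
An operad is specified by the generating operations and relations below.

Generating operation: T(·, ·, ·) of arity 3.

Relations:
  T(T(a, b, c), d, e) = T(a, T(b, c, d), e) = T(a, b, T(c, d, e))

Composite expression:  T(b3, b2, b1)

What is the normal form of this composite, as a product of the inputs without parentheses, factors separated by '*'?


b3 * b2 * b1


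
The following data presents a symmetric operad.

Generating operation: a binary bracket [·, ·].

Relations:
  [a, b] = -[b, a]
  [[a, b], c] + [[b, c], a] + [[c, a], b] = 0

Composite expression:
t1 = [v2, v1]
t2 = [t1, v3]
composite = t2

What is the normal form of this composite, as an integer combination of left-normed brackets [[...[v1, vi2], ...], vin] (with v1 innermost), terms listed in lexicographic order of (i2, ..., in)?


A multilinear Lie element is pinned by v1-initial words (v1 innermost).
Composite bracket: [[v2, v1], v3]
Expanding via [a, b] = ab - ba: 4 signed words (2^2 = 4).
Words beginning with v1 determine it all:
  from v1v2v3, sign -1: term -[[v1, v2], v3]

-[[v1, v2], v3]


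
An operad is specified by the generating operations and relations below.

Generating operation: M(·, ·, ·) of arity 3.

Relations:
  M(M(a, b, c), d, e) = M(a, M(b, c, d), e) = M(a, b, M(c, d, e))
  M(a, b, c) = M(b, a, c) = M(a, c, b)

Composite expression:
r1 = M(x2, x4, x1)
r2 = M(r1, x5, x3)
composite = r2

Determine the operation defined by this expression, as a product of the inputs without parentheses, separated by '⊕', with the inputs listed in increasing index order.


x1 ⊕ x2 ⊕ x3 ⊕ x4 ⊕ x5


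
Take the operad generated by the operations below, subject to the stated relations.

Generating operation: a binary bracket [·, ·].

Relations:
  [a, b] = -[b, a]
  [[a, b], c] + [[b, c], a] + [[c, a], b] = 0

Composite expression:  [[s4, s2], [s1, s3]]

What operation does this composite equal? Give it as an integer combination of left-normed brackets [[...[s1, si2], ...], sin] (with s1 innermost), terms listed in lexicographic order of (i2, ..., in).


In the tensor algebra, words opening s1 carry the s1-anchored form.
Composite bracket: [[s4, s2], [s1, s3]]
Under [a, b] = ab - ba we get 8 signed associative words (2^3 = 8).
Keep just the words that open with s1:
  from s1s3s2s4, sign +1: term +[[[s1, s3], s2], s4]
  from s1s3s4s2, sign -1: term -[[[s1, s3], s4], s2]

[[[s1, s3], s2], s4] - [[[s1, s3], s4], s2]


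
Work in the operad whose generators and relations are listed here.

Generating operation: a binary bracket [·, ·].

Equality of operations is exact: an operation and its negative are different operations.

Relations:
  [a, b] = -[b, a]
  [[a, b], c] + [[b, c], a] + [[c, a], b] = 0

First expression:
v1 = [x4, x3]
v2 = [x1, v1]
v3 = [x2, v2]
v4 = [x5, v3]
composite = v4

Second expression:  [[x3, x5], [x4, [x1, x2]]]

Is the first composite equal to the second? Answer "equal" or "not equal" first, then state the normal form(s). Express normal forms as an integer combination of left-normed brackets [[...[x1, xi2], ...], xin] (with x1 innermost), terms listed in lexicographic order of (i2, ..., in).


Normal form of the first expression: -[[[[x1, x3], x4], x2], x5] + [[[[x1, x4], x3], x2], x5]
Normal form of the second expression: [[[[x1, x2], x4], x3], x5] - [[[[x1, x2], x4], x5], x3]
Distinct normal forms: not equal.

not equal; first: -[[[[x1, x3], x4], x2], x5] + [[[[x1, x4], x3], x2], x5]; second: [[[[x1, x2], x4], x3], x5] - [[[[x1, x2], x4], x5], x3]


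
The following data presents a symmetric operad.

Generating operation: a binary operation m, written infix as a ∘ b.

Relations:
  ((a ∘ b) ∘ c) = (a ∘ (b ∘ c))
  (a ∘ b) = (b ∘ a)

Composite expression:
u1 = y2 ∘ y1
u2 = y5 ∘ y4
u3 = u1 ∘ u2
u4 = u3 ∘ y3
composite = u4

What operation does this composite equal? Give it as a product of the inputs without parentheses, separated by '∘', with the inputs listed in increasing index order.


y1 ∘ y2 ∘ y3 ∘ y4 ∘ y5

Both nesting and order wash out for m; what remains is which y's occur.
(y2 ∘ y1) unparenthesizes to y2 ∘ y1
(y5 ∘ y4) unparenthesizes to y5 ∘ y4
((y2 ∘ y1) ∘ (y5 ∘ y4)) unparenthesizes to y2 ∘ y1 ∘ y5 ∘ y4
(((y2 ∘ y1) ∘ (y5 ∘ y4)) ∘ y3) unparenthesizes to y2 ∘ y1 ∘ y5 ∘ y4 ∘ y3
the factors in increasing index order: y1 ∘ y2 ∘ y3 ∘ y4 ∘ y5


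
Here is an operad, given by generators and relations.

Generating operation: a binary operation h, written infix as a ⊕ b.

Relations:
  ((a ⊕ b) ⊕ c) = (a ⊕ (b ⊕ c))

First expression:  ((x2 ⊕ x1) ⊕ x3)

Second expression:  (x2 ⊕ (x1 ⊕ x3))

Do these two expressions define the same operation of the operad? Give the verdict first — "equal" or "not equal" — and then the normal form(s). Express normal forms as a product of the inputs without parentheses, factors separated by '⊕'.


equal; the common form is x2 ⊕ x1 ⊕ x3

Normal form of the first expression: x2 ⊕ x1 ⊕ x3
Normal form of the second expression: x2 ⊕ x1 ⊕ x3
Identical normal forms: equal.


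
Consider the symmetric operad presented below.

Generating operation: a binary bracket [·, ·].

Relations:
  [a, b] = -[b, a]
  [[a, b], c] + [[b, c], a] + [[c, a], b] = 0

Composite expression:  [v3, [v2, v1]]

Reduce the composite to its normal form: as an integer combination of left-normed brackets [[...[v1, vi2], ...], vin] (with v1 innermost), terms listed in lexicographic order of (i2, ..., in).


[[v1, v2], v3]

Antisymmetry and Jacobi reduce to v1-anchored left-normed brackets.
Composite bracket: [v3, [v2, v1]]
Applying ab - ba throughout gives 4 signed words (2^2 = 4).
Words beginning with v1 determine it all:
  v1v2v3 appears with sign +1, giving the term +[[v1, v2], v3]


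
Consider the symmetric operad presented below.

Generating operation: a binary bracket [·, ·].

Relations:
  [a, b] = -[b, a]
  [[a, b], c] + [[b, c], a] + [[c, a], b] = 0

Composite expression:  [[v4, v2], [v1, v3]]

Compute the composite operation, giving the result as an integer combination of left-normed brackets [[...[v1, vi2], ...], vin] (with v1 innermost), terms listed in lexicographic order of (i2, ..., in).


A multilinear Lie element is pinned by v1-initial words (v1 innermost).
Composite bracket: [[v4, v2], [v1, v3]]
Applying ab - ba throughout gives 8 signed words (2^3 = 8).
Coefficients come from the v1-initial words:
  v1v3v2v4 appears with sign +1, giving the term +[[[v1, v3], v2], v4]
  v1v3v4v2 appears with sign -1, giving the term -[[[v1, v3], v4], v2]

[[[v1, v3], v2], v4] - [[[v1, v3], v4], v2]


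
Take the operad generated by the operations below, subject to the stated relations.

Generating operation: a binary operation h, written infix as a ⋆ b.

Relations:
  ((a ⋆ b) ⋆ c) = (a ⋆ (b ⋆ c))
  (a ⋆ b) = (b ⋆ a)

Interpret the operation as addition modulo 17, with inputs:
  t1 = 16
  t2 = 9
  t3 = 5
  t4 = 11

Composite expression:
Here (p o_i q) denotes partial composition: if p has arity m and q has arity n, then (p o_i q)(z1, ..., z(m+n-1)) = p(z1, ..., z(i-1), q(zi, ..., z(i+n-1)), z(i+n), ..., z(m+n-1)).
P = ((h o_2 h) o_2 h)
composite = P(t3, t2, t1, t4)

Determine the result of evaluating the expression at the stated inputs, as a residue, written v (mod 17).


(t2 ⋆ t1) = 8
((t2 ⋆ t1) ⋆ t4) = 2
(t3 ⋆ ((t2 ⋆ t1) ⋆ t4)) = 7

7 (mod 17)


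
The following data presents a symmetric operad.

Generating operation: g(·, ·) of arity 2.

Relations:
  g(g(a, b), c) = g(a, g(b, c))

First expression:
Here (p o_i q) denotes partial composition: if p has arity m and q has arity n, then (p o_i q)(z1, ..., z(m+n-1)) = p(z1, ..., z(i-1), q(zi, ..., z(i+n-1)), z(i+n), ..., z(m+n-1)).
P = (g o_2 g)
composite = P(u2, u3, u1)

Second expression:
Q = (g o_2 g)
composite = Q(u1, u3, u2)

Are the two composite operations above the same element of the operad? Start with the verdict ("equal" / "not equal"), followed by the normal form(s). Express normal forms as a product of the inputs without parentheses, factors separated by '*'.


The first expression reduces to u2 * u3 * u1
The second expression reduces to u1 * u3 * u2
The normal forms differ: not equal.

not equal: they reduce to u2 * u3 * u1 and u1 * u3 * u2


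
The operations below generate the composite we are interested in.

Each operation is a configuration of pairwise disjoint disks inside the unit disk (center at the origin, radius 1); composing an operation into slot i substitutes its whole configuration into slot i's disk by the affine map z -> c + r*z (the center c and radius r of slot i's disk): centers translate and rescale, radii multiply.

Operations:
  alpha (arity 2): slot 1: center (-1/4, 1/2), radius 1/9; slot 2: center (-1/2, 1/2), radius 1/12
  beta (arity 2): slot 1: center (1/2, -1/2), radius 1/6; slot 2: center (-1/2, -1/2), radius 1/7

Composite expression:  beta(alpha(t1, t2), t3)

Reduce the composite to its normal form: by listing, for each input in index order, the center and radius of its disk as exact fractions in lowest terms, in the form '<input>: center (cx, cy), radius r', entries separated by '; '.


t1: center (11/24, -5/12), radius 1/54; t2: center (5/12, -5/12), radius 1/72; t3: center (-1/2, -1/2), radius 1/7


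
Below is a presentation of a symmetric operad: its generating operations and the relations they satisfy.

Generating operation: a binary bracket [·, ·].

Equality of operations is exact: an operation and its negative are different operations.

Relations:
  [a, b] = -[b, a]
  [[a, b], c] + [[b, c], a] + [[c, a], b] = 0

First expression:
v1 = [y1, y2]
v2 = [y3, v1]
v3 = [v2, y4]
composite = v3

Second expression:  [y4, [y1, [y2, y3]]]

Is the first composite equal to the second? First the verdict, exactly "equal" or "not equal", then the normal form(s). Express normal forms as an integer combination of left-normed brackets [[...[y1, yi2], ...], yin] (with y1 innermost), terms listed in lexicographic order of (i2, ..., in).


not equal: they reduce to -[[[y1, y2], y3], y4] and -[[[y1, y2], y3], y4] + [[[y1, y3], y2], y4]

The first expression reduces to -[[[y1, y2], y3], y4]
The second expression reduces to -[[[y1, y2], y3], y4] + [[[y1, y3], y2], y4]
Distinct normal forms: not equal.


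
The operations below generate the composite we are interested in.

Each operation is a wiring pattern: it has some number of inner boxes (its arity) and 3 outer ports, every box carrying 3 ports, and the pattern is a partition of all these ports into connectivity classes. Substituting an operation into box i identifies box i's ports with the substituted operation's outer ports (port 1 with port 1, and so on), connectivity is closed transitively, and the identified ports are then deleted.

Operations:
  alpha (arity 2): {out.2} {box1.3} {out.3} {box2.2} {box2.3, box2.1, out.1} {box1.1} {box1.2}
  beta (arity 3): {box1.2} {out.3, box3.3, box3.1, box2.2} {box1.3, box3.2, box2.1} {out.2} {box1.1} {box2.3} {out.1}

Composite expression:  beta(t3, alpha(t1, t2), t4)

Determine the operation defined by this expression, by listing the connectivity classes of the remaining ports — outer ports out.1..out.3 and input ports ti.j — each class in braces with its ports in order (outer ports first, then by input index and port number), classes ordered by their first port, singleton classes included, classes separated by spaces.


{out.1} {out.2} {out.3, t4.1, t4.3} {t1.1} {t1.2} {t1.3} {t2.1, t2.3, t3.3, t4.2} {t2.2} {t3.1} {t3.2}

After gluing at beta, chains via deleted ports link the t-ports.
composing alpha on (t1, t2), with out.j its own outer ports: {out.1, t2.1, t2.3} {out.2} {out.3} {t1.1} {t1.2} {t1.3} {t2.2}
composing beta on (t3, t1, t2, t4), with out.j its own outer ports: {out.1} {out.2} {out.3, t4.1, t4.3} {t1.1} {t1.2} {t1.3} {t2.1, t2.3, t3.3, t4.2} {t2.2} {t3.1} {t3.2}


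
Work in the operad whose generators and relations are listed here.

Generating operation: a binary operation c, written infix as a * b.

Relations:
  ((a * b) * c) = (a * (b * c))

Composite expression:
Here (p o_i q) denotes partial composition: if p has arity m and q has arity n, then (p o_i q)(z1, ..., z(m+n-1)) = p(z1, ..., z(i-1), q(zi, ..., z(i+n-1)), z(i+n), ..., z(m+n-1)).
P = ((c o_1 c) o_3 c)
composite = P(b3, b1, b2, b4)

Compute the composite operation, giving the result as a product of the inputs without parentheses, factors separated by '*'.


b3 * b1 * b2 * b4


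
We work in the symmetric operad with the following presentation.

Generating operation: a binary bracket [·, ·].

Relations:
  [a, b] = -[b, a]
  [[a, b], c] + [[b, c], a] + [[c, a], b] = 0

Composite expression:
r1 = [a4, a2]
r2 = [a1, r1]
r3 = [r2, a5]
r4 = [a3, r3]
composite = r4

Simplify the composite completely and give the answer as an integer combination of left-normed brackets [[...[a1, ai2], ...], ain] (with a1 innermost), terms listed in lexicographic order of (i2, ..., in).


Left-normed coefficients sit on the a1-initial expansion words.
Composite bracket: [a3, [[a1, [a4, a2]], a5]]
Each bracket splits as ab - ba, giving 16 signed words (2^4 = 16).
Words beginning with a1 determine it all:
  from a1a2a4a5a3, sign +1: term +[[[[a1, a2], a4], a5], a3]
  from a1a4a2a5a3, sign -1: term -[[[[a1, a4], a2], a5], a3]

[[[[a1, a2], a4], a5], a3] - [[[[a1, a4], a2], a5], a3]


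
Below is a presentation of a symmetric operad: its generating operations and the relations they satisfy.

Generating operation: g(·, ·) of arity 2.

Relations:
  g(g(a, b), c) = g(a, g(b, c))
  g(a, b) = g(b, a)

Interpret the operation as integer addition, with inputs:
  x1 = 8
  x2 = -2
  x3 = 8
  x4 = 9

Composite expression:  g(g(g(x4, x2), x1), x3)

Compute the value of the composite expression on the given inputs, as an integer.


23


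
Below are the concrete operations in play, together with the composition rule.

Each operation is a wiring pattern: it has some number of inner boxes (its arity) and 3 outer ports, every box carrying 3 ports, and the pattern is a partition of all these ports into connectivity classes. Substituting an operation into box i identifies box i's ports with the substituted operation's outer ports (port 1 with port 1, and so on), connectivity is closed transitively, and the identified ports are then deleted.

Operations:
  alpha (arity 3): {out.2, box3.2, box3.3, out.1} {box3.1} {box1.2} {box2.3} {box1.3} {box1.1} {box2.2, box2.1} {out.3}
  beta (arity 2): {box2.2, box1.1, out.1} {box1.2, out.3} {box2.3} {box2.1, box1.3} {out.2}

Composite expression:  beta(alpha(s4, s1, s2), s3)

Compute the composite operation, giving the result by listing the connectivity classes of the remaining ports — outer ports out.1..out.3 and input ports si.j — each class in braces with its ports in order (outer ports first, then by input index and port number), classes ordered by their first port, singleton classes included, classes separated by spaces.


Treat the ports identified at beta as solder joints: merge, then drop.
alpha over (s4, s1, s2) gives {out.1, out.2, s2.2, s2.3} {out.3} {s1.1, s1.2} {s1.3} {s2.1} {s4.1} {s4.2} {s4.3}, out.j being that stage's outer ports
beta over (s4, s1, s2, s3) gives {out.1, out.3, s2.2, s2.3, s3.2} {out.2} {s1.1, s1.2} {s1.3} {s2.1} {s3.1} {s3.3} {s4.1} {s4.2} {s4.3}, out.j being that stage's outer ports

{out.1, out.3, s2.2, s2.3, s3.2} {out.2} {s1.1, s1.2} {s1.3} {s2.1} {s3.1} {s3.3} {s4.1} {s4.2} {s4.3}


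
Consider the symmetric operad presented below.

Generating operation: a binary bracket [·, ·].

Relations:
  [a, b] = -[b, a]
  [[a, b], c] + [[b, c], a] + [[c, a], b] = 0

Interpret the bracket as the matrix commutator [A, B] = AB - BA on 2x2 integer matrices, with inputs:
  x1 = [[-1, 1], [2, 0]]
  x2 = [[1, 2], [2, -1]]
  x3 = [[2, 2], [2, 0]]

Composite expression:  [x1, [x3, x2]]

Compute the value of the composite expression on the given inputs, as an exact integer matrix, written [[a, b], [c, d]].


[[0, 0], [0, 0]]

[x3, x2] = [[0, 0], [0, 0]]
[x1, [x3, x2]] = [[0, 0], [0, 0]]


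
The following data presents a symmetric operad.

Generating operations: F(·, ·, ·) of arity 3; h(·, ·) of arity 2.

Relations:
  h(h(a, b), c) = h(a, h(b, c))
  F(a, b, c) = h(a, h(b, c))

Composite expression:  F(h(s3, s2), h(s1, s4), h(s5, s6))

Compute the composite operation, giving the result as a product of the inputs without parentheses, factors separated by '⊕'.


s3 ⊕ s2 ⊕ s1 ⊕ s4 ⊕ s5 ⊕ s6

Under associativity of F, the answer is the s's in reading order.
h(s3, s2) flattens to s3 ⊕ s2
h(s1, s4) flattens to s1 ⊕ s4
h(s5, s6) flattens to s5 ⊕ s6
F(h(s3, s2), h(s1, s4), h(s5, s6)) flattens to s3 ⊕ s2 ⊕ s1 ⊕ s4 ⊕ s5 ⊕ s6


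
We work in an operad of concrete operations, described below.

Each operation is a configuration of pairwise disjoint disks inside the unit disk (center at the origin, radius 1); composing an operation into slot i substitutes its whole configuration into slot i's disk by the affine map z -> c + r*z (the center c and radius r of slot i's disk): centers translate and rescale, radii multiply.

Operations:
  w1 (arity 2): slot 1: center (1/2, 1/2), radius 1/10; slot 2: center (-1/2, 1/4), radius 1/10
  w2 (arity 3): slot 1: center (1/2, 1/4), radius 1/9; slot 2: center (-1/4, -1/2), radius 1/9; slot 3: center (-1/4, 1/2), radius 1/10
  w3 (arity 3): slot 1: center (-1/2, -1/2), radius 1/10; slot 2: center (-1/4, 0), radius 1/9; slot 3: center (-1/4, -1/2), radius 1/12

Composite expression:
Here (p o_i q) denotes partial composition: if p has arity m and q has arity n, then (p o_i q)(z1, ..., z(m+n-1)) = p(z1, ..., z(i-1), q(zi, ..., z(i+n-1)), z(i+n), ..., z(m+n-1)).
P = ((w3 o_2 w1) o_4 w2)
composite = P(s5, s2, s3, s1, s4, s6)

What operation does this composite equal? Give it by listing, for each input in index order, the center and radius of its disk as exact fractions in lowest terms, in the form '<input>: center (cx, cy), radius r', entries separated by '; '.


s1: center (-5/24, -23/48), radius 1/108; s2: center (-7/36, 1/18), radius 1/90; s3: center (-11/36, 1/36), radius 1/90; s4: center (-13/48, -13/24), radius 1/108; s5: center (-1/2, -1/2), radius 1/10; s6: center (-13/48, -11/24), radius 1/120

Nesting under w3 composes maps z -> c + r*z down each s-path.
tracing s5 down its 1-map path: center (-1/2, -1/2), radius 1/10
tracing s2 down its 2-map path: center (-7/36, 1/18), radius 1/90
tracing s3 down its 2-map path: center (-11/36, 1/36), radius 1/90
tracing s1 down its 2-map path: center (-5/24, -23/48), radius 1/108
tracing s4 down its 2-map path: center (-13/48, -13/24), radius 1/108
tracing s6 down its 2-map path: center (-13/48, -11/24), radius 1/120


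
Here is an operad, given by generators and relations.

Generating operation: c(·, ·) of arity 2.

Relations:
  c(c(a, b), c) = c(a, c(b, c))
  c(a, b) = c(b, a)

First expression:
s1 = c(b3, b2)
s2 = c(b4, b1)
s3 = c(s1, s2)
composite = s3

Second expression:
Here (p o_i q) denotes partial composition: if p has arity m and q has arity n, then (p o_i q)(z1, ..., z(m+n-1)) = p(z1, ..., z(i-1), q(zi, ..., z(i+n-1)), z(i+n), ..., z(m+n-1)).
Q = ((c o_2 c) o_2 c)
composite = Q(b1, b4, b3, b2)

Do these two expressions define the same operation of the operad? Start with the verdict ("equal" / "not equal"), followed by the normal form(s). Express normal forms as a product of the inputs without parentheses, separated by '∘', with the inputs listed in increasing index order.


equal — both sides give b1 ∘ b2 ∘ b3 ∘ b4

In normal form, the first expression is b1 ∘ b2 ∘ b3 ∘ b4
In normal form, the second expression is b1 ∘ b2 ∘ b3 ∘ b4
Same normal form: equal.


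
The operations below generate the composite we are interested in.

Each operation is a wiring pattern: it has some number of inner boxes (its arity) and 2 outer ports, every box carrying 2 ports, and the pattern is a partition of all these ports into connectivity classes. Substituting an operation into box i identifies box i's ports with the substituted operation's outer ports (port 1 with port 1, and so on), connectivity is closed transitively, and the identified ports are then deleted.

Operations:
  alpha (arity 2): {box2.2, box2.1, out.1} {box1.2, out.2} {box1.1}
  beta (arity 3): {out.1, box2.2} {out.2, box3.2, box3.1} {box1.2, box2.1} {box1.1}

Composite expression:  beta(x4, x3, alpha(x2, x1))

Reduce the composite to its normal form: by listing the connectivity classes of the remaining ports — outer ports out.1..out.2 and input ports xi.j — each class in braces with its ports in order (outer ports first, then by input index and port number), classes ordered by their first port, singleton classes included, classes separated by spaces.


Treat the ports identified at beta as solder joints: merge, then drop.
through alpha, on inputs (x2, x1): {out.1, x1.1, x1.2} {out.2, x2.2} {x2.1} (out.j = stage outer ports)
through beta, on inputs (x4, x3, x2, x1): {out.1, x3.2} {out.2, x1.1, x1.2, x2.2} {x2.1} {x3.1, x4.2} {x4.1} (out.j = stage outer ports)

{out.1, x3.2} {out.2, x1.1, x1.2, x2.2} {x2.1} {x3.1, x4.2} {x4.1}


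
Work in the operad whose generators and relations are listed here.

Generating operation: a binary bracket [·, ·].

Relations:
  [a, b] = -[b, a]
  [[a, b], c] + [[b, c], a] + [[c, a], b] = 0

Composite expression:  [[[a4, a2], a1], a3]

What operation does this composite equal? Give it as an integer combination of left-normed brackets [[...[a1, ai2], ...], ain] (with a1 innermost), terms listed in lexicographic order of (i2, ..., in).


[[[a1, a2], a4], a3] - [[[a1, a4], a2], a3]

In the tensor algebra, words opening a1 carry the a1-anchored form.
Composite bracket: [[[a4, a2], a1], a3]
Under [a, b] = ab - ba we get 8 signed associative words (2^3 = 8).
Collect the words opening with a1:
  from a1a2a4a3, sign +1: term +[[[a1, a2], a4], a3]
  from a1a4a2a3, sign -1: term -[[[a1, a4], a2], a3]


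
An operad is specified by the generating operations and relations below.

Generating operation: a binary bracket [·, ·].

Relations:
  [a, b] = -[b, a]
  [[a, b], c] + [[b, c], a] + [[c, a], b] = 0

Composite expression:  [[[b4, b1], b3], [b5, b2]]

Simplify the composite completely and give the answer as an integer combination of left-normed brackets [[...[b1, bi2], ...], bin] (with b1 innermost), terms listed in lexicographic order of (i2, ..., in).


[[[[b1, b4], b3], b2], b5] - [[[[b1, b4], b3], b5], b2]


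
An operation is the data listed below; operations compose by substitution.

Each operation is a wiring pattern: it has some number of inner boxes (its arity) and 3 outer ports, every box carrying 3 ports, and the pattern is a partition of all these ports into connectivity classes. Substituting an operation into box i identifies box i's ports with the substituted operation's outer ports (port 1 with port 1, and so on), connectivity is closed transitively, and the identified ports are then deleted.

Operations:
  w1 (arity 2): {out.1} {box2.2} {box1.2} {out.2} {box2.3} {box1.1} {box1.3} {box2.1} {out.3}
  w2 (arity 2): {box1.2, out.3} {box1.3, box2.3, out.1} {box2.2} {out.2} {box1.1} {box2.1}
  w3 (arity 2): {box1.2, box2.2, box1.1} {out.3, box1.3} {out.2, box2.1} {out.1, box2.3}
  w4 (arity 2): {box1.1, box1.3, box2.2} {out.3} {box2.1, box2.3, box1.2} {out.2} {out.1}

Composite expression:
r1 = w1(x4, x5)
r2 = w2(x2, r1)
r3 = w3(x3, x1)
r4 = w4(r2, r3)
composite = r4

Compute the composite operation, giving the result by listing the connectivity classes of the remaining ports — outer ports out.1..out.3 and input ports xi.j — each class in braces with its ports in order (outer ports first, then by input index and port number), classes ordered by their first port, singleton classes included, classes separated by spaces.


Connectivity passes through glued w4-boundaries; trace each wire chain.
w1 over (x4, x5) gives {out.1} {out.2} {out.3} {x4.1} {x4.2} {x4.3} {x5.1} {x5.2} {x5.3}, out.j being that stage's outer ports
w2 over (x2, x4, x5) gives {out.1, x2.3} {out.2} {out.3, x2.2} {x2.1} {x4.1} {x4.2} {x4.3} {x5.1} {x5.2} {x5.3}, out.j being that stage's outer ports
w3 over (x3, x1) gives {out.1, x1.3} {out.2, x1.1} {out.3, x3.3} {x1.2, x3.1, x3.2}, out.j being that stage's outer ports
w4 over (x2, x4, x5, x3, x1) gives {out.1} {out.2} {out.3} {x1.1, x2.2, x2.3} {x1.2, x3.1, x3.2} {x1.3, x3.3} {x2.1} {x4.1} {x4.2} {x4.3} {x5.1} {x5.2} {x5.3}, out.j being that stage's outer ports

{out.1} {out.2} {out.3} {x1.1, x2.2, x2.3} {x1.2, x3.1, x3.2} {x1.3, x3.3} {x2.1} {x4.1} {x4.2} {x4.3} {x5.1} {x5.2} {x5.3}


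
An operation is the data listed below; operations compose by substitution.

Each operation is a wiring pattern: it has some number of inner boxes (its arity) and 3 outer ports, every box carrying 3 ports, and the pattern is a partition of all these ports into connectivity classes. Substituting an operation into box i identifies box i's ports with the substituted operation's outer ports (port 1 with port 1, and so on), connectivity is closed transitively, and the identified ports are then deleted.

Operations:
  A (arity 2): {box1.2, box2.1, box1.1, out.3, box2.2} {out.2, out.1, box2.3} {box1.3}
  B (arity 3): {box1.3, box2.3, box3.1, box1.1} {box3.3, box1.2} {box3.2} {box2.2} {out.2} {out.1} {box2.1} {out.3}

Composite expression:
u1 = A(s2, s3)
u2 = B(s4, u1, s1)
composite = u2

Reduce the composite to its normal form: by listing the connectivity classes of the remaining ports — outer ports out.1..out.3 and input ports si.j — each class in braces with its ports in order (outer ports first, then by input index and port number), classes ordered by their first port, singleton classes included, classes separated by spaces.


{out.1} {out.2} {out.3} {s1.1, s2.1, s2.2, s3.1, s3.2, s4.1, s4.3} {s1.2} {s1.3, s4.2} {s2.3} {s3.3}

Treat the ports identified at B as solder joints: merge, then drop.
A over (s2, s3) gives {out.1, out.2, s3.3} {out.3, s2.1, s2.2, s3.1, s3.2} {s2.3}, out.j being that stage's outer ports
B over (s4, s2, s3, s1) gives {out.1} {out.2} {out.3} {s1.1, s2.1, s2.2, s3.1, s3.2, s4.1, s4.3} {s1.2} {s1.3, s4.2} {s2.3} {s3.3}, out.j being that stage's outer ports


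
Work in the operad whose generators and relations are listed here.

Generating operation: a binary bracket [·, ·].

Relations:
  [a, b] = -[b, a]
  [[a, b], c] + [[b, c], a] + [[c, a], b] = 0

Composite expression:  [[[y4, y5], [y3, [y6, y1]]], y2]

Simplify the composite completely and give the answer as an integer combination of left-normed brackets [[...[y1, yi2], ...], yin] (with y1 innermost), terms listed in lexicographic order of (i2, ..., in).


-[[[[[y1, y6], y3], y4], y5], y2] + [[[[[y1, y6], y3], y5], y4], y2]

Skip Jacobi rewriting: expand, keep y1-initial words, read off terms.
Composite bracket: [[[y4, y5], [y3, [y6, y1]]], y2]
Under [a, b] = ab - ba we get 32 signed associative words (2^5 = 32).
The y1-initial words carry the normal form:
  from y1y6y3y4y5y2, sign -1: term -[[[[[y1, y6], y3], y4], y5], y2]
  from y1y6y3y5y4y2, sign +1: term +[[[[[y1, y6], y3], y5], y4], y2]


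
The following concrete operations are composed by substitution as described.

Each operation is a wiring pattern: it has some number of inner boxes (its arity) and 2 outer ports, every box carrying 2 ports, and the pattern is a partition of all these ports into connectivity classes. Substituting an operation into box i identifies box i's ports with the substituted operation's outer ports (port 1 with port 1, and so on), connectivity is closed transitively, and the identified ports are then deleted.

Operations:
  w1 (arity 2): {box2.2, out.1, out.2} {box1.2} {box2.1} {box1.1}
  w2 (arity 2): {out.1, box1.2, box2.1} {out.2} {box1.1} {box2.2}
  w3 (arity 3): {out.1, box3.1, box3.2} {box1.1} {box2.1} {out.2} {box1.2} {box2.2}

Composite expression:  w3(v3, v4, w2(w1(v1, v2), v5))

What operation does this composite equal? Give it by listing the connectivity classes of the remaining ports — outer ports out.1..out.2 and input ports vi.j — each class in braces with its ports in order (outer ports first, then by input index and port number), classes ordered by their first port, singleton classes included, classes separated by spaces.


{out.1, v2.2, v5.1} {out.2} {v1.1} {v1.2} {v2.1} {v3.1} {v3.2} {v4.1} {v4.2} {v5.2}

Connectivity passes through glued w3-boundaries; trace each wire chain.
stage w1: inputs (v1, v2), connectivity {out.1, out.2, v2.2} {v1.1} {v1.2} {v2.1}, out.j its boundary
stage w2: inputs (v1, v2, v5), connectivity {out.1, v2.2, v5.1} {out.2} {v1.1} {v1.2} {v2.1} {v5.2}, out.j its boundary
stage w3: inputs (v3, v4, v1, v2, v5), connectivity {out.1, v2.2, v5.1} {out.2} {v1.1} {v1.2} {v2.1} {v3.1} {v3.2} {v4.1} {v4.2} {v5.2}, out.j its boundary


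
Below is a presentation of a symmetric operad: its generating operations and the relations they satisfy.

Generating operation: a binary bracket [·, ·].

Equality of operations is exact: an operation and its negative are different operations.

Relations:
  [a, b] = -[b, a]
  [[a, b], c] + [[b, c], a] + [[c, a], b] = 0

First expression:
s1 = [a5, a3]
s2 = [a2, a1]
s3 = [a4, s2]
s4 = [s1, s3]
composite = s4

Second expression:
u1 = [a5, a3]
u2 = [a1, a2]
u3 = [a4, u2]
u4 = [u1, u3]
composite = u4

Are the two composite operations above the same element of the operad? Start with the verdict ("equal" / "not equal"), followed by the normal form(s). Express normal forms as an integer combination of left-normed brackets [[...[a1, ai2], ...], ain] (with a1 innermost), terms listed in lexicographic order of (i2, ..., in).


not equal — first [[[[a1, a2], a4], a3], a5] - [[[[a1, a2], a4], a5], a3], second -[[[[a1, a2], a4], a3], a5] + [[[[a1, a2], a4], a5], a3]

Reducing the first expression gives [[[[a1, a2], a4], a3], a5] - [[[[a1, a2], a4], a5], a3]
Reducing the second expression gives -[[[[a1, a2], a4], a3], a5] + [[[[a1, a2], a4], a5], a3]
The normal forms differ: not equal.


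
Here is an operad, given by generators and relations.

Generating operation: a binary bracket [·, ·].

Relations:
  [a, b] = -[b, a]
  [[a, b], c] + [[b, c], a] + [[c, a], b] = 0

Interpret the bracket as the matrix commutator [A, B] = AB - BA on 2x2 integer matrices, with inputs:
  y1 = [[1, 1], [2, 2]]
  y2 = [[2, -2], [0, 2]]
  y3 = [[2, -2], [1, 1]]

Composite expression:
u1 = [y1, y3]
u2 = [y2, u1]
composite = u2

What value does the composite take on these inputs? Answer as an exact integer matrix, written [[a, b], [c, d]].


[[-6, 20], [0, 6]]

[y1, y3] = [[5, 1], [3, -5]]
[y2, [y1, y3]] = [[-6, 20], [0, 6]]


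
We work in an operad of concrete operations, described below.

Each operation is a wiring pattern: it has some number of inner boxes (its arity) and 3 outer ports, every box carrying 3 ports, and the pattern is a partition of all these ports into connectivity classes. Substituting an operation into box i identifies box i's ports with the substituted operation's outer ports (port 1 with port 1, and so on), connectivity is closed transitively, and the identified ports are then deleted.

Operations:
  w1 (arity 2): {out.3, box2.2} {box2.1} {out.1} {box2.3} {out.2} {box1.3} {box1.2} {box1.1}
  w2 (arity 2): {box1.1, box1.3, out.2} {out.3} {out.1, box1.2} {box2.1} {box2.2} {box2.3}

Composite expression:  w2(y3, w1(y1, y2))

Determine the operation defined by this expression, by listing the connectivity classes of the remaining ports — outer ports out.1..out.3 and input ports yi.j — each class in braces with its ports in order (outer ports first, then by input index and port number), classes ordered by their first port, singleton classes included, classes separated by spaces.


Connectivity passes through glued w2-boundaries; trace each wire chain.
after w1, the pattern on (y1, y2) reads {out.1} {out.2} {out.3, y2.2} {y1.1} {y1.2} {y1.3} {y2.1} {y2.3} (out.j = its outer ports)
after w2, the pattern on (y3, y1, y2) reads {out.1, y3.2} {out.2, y3.1, y3.3} {out.3} {y1.1} {y1.2} {y1.3} {y2.1} {y2.2} {y2.3} (out.j = its outer ports)

{out.1, y3.2} {out.2, y3.1, y3.3} {out.3} {y1.1} {y1.2} {y1.3} {y2.1} {y2.2} {y2.3}


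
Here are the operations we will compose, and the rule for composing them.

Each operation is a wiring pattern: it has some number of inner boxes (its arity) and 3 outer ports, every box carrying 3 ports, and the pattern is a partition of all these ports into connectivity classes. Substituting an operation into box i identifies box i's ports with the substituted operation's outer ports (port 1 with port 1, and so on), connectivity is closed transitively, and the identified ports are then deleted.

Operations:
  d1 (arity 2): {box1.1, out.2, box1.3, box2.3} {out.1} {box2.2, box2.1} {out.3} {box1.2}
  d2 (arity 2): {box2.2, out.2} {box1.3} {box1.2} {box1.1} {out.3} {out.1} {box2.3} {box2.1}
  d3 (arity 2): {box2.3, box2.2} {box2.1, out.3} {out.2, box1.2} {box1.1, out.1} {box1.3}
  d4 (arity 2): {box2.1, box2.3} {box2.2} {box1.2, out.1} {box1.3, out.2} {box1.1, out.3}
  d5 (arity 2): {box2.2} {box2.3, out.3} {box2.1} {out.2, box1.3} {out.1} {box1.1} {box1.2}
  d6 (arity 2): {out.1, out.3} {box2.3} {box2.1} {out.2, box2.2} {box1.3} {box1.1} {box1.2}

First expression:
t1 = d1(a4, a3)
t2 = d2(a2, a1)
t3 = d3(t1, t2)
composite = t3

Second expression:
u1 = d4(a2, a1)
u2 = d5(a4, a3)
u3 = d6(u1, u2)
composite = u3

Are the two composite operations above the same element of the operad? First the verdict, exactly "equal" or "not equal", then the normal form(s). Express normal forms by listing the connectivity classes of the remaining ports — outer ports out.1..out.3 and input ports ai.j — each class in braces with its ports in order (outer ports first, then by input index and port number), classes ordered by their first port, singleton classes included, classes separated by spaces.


not equal; the first gives {out.1} {out.2, a3.3, a4.1, a4.3} {out.3} {a1.1} {a1.2} {a1.3} {a2.1} {a2.2} {a2.3} {a3.1, a3.2} {a4.2} and the second {out.1, out.3} {out.2, a4.3} {a1.1, a1.3} {a1.2} {a2.1} {a2.2} {a2.3} {a3.1} {a3.2} {a3.3} {a4.1} {a4.2}

The first expression reduces to {out.1} {out.2, a3.3, a4.1, a4.3} {out.3} {a1.1} {a1.2} {a1.3} {a2.1} {a2.2} {a2.3} {a3.1, a3.2} {a4.2}
The second expression reduces to {out.1, out.3} {out.2, a4.3} {a1.1, a1.3} {a1.2} {a2.1} {a2.2} {a2.3} {a3.1} {a3.2} {a3.3} {a4.1} {a4.2}
Different reductions; not equal.


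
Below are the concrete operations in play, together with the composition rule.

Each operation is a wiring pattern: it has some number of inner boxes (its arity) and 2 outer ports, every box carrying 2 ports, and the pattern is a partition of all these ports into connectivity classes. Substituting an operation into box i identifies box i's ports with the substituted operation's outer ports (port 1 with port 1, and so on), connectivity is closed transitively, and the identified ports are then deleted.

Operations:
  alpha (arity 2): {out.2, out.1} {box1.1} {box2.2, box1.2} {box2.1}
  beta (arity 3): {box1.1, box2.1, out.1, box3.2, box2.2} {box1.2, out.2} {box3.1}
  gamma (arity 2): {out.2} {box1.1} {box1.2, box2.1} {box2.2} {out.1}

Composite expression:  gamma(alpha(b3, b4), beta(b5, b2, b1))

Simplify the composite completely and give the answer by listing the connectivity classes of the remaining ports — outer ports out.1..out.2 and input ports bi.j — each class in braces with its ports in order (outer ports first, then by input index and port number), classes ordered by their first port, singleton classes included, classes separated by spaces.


{out.1} {out.2} {b1.1} {b1.2, b2.1, b2.2, b5.1} {b3.1} {b3.2, b4.2} {b4.1} {b5.2}

Reachability decides: close wires over gamma-identified ports.
alpha over (b3, b4) gives {out.1, out.2} {b3.1} {b3.2, b4.2} {b4.1}, out.j being that stage's outer ports
beta over (b5, b2, b1) gives {out.1, b1.2, b2.1, b2.2, b5.1} {out.2, b5.2} {b1.1}, out.j being that stage's outer ports
gamma over (b3, b4, b5, b2, b1) gives {out.1} {out.2} {b1.1} {b1.2, b2.1, b2.2, b5.1} {b3.1} {b3.2, b4.2} {b4.1} {b5.2}, out.j being that stage's outer ports


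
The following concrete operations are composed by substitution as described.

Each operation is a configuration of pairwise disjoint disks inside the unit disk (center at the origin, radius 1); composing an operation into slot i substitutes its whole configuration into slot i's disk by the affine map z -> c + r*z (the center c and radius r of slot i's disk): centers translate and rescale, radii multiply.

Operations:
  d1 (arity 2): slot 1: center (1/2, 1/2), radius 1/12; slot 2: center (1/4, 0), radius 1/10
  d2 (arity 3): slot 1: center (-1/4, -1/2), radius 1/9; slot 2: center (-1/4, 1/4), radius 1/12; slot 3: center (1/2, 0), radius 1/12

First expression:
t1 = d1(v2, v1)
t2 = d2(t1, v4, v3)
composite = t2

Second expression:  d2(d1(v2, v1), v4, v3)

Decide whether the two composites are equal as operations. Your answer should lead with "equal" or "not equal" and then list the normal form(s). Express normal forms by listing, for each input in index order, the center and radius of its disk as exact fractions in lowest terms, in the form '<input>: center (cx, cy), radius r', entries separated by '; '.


equal — both sides give v1: center (-2/9, -1/2), radius 1/90; v2: center (-7/36, -4/9), radius 1/108; v3: center (1/2, 0), radius 1/12; v4: center (-1/4, 1/4), radius 1/12

Reducing the first expression gives v1: center (-2/9, -1/2), radius 1/90; v2: center (-7/36, -4/9), radius 1/108; v3: center (1/2, 0), radius 1/12; v4: center (-1/4, 1/4), radius 1/12
Reducing the second expression gives v1: center (-2/9, -1/2), radius 1/90; v2: center (-7/36, -4/9), radius 1/108; v3: center (1/2, 0), radius 1/12; v4: center (-1/4, 1/4), radius 1/12
Identical normal forms: equal.


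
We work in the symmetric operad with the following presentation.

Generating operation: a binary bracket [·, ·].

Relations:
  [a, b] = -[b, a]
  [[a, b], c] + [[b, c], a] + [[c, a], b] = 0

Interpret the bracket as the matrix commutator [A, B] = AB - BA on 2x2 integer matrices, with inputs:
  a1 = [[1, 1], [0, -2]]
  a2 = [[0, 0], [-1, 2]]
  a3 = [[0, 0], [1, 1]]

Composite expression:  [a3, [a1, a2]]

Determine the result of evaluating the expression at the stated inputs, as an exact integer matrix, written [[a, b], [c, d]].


[[-2, -2], [1, 2]]

[a1, a2] = [[-1, 2], [3, 1]]
[a3, [a1, a2]] = [[-2, -2], [1, 2]]


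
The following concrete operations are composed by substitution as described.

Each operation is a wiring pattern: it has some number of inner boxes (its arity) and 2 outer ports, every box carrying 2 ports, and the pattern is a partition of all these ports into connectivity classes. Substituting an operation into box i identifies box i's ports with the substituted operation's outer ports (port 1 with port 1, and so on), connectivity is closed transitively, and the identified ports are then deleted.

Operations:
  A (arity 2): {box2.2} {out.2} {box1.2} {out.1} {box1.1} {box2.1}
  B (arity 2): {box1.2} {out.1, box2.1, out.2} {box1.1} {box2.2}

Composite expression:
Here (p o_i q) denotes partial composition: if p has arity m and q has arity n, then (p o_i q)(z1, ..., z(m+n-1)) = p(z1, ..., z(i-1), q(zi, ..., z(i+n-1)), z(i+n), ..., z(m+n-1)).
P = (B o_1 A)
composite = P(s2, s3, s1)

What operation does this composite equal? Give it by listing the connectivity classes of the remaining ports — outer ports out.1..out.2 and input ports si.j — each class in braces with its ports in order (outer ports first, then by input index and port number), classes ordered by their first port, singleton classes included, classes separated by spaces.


{out.1, out.2, s1.1} {s1.2} {s2.1} {s2.2} {s3.1} {s3.2}

Connectivity passes through glued B-boundaries; trace each wire chain.
after A, the pattern on (s2, s3) reads {out.1} {out.2} {s2.1} {s2.2} {s3.1} {s3.2} (out.j = its outer ports)
after B, the pattern on (s2, s3, s1) reads {out.1, out.2, s1.1} {s1.2} {s2.1} {s2.2} {s3.1} {s3.2} (out.j = its outer ports)
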